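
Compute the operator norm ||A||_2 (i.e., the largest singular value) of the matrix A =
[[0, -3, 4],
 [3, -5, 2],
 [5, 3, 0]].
||A||_2 ≈ 7.5339 (= sqrt(largest eigenvalue of A^T A))

||A||_2 = sigma_max(A) = sqrt(lambda_max(A^T A)). Form the symmetric matrix M = A^T A =
[[34, 0, 6],
 [0, 43, -22],
 [6, -22, 20]].
Its characteristic polynomial (trace, sum of principal 2x2 minors, determinant of M give the coefficients) is
  p(λ) = det(λ I - M) = λ^3 - 97λ^2 + 2482λ - 11236.
No integer candidate from the rational root theorem (±divisors of 11236) is a root, so the roots are irrational. The cubic discriminant is Δ = 1066943732 > 0, so there are three distinct real roots. p(5) = -1126 and p(6) = 380 have opposite signs, so a root lies in (5, 6); Newton's method refines it to λ ≈ 5.7374. p(34) = 324 and p(35) = -316 have opposite signs, so a root lies in (34, 35); Newton's method refines it to λ ≈ 34.5037. p(56) = -820 and p(57) = 278 have opposite signs, so a root lies in (56, 57); Newton's method refines it to λ ≈ 56.7589. Check (Vieta): the three roots sum to 97, matching tr M = 97.
So the eigenvalues of A^T A are ≈ 5.7374, 34.5037, 56.7589 (all ≥ 0, as they must be for A^T A). The largest is λ_max ≈ 56.7589, hence ||A||_2 = sqrt(λ_max) ≈ 7.5339.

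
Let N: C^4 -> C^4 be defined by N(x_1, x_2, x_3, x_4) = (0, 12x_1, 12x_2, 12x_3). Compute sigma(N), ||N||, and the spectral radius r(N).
sigma(N) = {0}; ||N|| = 12; r(N) = 0. (N is nilpotent with N^4 = 0.)

On C^4, N is a strictly lower-triangular matrix with 12 on the subdiagonal and zeros elsewhere, so its characteristic polynomial is lambda^4 and every eigenvalue is 0: sigma(N) = {0}. For the operator norm, N e_i = 12e_{i+1} for i = 1, ..., 3 and N e_4 = 0, so the singular values of N are 12 (with multiplicity 3) and 0; hence ||N|| = 12. The spectral radius r(N) = max|lambda| = 0. Note ||N|| > r(N) — characteristic of non-normal nilpotent operators. Indeed N^4 = 0.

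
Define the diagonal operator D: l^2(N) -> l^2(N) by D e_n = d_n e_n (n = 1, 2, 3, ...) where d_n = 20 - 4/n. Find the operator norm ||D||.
||D|| = 20

For a diagonal operator on l^2 with entries d_n, ||D|| = sup_n |d_n|. Here d_1 = 16, d_2 = 18, ..., and d_n = 20 - 4/n increases monotonically toward 20. All terms lie in [16, 20), so |d_n| = d_n and the supremum is the limit 20, which is not attained by any individual d_n. Hence ||D|| = 20.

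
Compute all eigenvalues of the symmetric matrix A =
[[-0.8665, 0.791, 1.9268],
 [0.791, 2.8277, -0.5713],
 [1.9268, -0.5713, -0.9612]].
sigma(A) ≈ {-3, 1, 3}

A is real symmetric, so its spectrum consists of real eigenvalues. Expanding the characteristic polynomial of the displayed matrix gives
  det(λ I - A) = p(λ) = λ^3 + (-1)λ^2 + (-9)λ + (9).
Solving p(λ) = 0 yields eigenvalues ≈ -3, 1, 3. (A is shown rounded to 4 decimals, so these recover the underlying integer eigenvalues to within that precision.)
Verification: the trace of A = 1 equals the sum of eigenvalues 1, and det(A) ≈ -9.0001 matches the eigenvalue product -9.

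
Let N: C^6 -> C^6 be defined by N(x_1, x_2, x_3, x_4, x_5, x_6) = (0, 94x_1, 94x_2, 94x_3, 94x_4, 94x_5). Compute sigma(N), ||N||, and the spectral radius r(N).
sigma(N) = {0}; ||N|| = 94; r(N) = 0. (N is nilpotent with N^6 = 0.)

On C^6, N is a strictly lower-triangular matrix with 94 on the subdiagonal and zeros elsewhere, so its characteristic polynomial is lambda^6 and every eigenvalue is 0: sigma(N) = {0}. For the operator norm, N e_i = 94e_{i+1} for i = 1, ..., 5 and N e_6 = 0, so the singular values of N are 94 (with multiplicity 5) and 0; hence ||N|| = 94. The spectral radius r(N) = max|lambda| = 0. Note ||N|| > r(N) — characteristic of non-normal nilpotent operators. Indeed N^6 = 0.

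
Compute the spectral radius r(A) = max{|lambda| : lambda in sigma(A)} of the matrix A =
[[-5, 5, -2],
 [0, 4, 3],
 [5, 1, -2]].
r(A) ≈ 5.6885

The eigenvalues of A are the roots of its characteristic polynomial. With M = A (coefficients from the trace, the sum of principal 2x2 minors, and det A):
  p(λ) = det(λ I - M) = λ^3 + 3λ^2 - 11λ - 170.
No integer candidate from the rational root theorem (±divisors of 170) is a root, so the roots are irrational. The cubic discriminant is Δ = -654547 < 0, so there is one real root and a complex-conjugate pair. p(5) = -25 and p(6) = 88 have opposite signs, so a root lies in (5, 6); Newton's method refines it to λ ≈ 5.2535. Dividing out (λ - (5.2535)) leaves approximately λ^2 + 8.2535λ + 32.3595. For λ^2 + 8.2535λ + 32.3595 the discriminant is -61.3181. It is negative, so the remaining roots are the complex-conjugate pair λ ≈ -4.1267 ± 3.9153i. Their product equals the constant term, so |λ|^2 ≈ 32.3595 and |λ| ≈ 5.6885.
Thus the eigenvalues (to 4 decimals) are 5.2535 (modulus 5.2535); -4.1267 ± 3.9153i (modulus 5.6885). The spectral radius is the largest modulus: r(A) ≈ 5.6885. (Cross-check: r(A) ≤ ||A||_2 ≈ 8.1484; equality holds whenever A is normal, though it can also hold for some non-normal A.)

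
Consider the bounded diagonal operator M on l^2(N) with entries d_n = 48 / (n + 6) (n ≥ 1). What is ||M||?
||M|| = 48/7 (attained at n = 1)

For M diagonal, ||M|| = sup_n |d_n| = sup_n 48/(n + 6). This is positive and strictly decreasing in n, so the supremum is attained at n = 1: d_1 = 48/(1 + 6) = 48/7. Hence ||M|| = 48/7.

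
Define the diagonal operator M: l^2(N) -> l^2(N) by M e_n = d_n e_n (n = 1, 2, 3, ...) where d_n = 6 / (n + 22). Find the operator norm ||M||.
||M|| = 6/23 (attained at n = 1)

For M diagonal, ||M|| = sup_n |d_n| = sup_n 6/(n + 22). This is positive and strictly decreasing in n, so the supremum is attained at n = 1: d_1 = 6/(1 + 22) = 6/23. Hence ||M|| = 6/23.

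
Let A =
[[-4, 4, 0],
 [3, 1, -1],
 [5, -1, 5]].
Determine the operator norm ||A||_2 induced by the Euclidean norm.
||A||_2 = sqrt((78 + sqrt(3780))/2) ≈ 8.3511 (= sqrt(largest eigenvalue of A^T A))

||A||_2 = sigma_max(A) = sqrt(lambda_max(A^T A)). Form the symmetric matrix M = A^T A =
[[50, -18, 22],
 [-18, 18, -6],
 [22, -6, 26]].
Its characteristic polynomial (trace, sum of principal 2x2 minors, determinant of M give the coefficients) is
  p(λ) = det(λ I - M) = λ^3 - 94λ^2 + 1824λ - 9216.
By the rational root theorem any rational root is an integer divisor of 9216. Testing λ = 16: p(16) = 4096 - 24064 + 29184 - 9216 = 0, so λ = 16 is a root. Dividing out (λ - 16) leaves p(λ) = (λ - 16)(λ^2 - 78λ + 576). For λ^2 - 78λ + 576 the discriminant is 3780. It is nonnegative but not a perfect square, so the roots are real and irrational: λ = (78 ± sqrt(3780))/2 ≈ 69.7409, 8.2591.
So the eigenvalues of A^T A are ≈ 8.2591, 16, 69.7409 (all ≥ 0, as they must be for A^T A). The largest is λ_max = (78 + sqrt(3780))/2 ≈ 69.7409, hence ||A||_2 = sqrt(λ_max) = sqrt((78 + sqrt(3780))/2) ≈ 8.3511.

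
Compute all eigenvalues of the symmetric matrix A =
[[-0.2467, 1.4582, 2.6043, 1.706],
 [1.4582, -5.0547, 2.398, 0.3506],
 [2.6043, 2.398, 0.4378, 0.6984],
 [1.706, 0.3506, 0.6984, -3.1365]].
sigma(A) ≈ {-6, -4, -2, 4}

A is real symmetric, so its spectrum consists of real eigenvalues. Expanding the characteristic polynomial of the displayed matrix gives
  det(λ I - A) = p(λ) = λ^4 + (8)λ^3 + (-4)λ^2 + (-128)λ + (-192.0014).
Solving p(λ) = 0 yields eigenvalues ≈ -6, -4, -2, 4. (A is shown rounded to 4 decimals, so these recover the underlying integer eigenvalues to within that precision.)
Verification: the trace of A = -8 equals the sum of eigenvalues -8, and det(A) ≈ -192.0014 matches the eigenvalue product -192.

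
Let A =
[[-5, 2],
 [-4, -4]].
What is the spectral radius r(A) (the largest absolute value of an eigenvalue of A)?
r(A) = sqrt(28) ≈ 5.2915

The eigenvalues of A are the roots of its characteristic polynomial. With M = A (coefficients from the trace and determinant):
  p(λ) = det(λ I - M) = λ^2 + 9λ + 28.
For λ^2 + 9λ + 28 the discriminant is -31. It is negative, so the roots are the complex-conjugate pair λ = -9/2 ± (sqrt(31)/2) i ≈ -4.5 ± 2.7839i. For a conjugate pair the product of the roots equals the constant term, so |λ|^2 = 28 and |λ| = sqrt(28) ≈ 5.2915.
Thus the eigenvalues (to 4 decimals) are -4.5 ± 2.7839i (modulus 5.2915). The spectral radius is the largest modulus: r(A) = sqrt(28) ≈ 5.2915. (Cross-check: r(A) ≤ ||A||_2 ≈ 6.5264; equality holds whenever A is normal, though it can also hold for some non-normal A.)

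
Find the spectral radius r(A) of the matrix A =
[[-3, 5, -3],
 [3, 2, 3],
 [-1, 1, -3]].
r(A) ≈ 6.6574

The eigenvalues of A are the roots of its characteristic polynomial. With M = A (coefficients from the trace, the sum of principal 2x2 minors, and det A):
  p(λ) = det(λ I - M) = λ^3 + 4λ^2 - 24λ - 42.
No integer candidate from the rational root theorem (±divisors of 42) is a root, so the roots are irrational. The cubic discriminant is Δ = 100212 > 0, so there are three distinct real roots. p(-7) = -21 and p(-6) = 30 have opposite signs, so a root lies in (-7, -6); Newton's method refines it to λ ≈ -6.6574. p(-2) = 14 and p(-1) = -15 have opposite signs, so a root lies in (-2, -1); Newton's method refines it to λ ≈ -1.5128. p(4) = -10 and p(5) = 63 have opposite signs, so a root lies in (4, 5); Newton's method refines it to λ ≈ 4.1702. Check (Vieta): the three roots sum to -4, matching tr M = -4.
Thus the eigenvalues (to 4 decimals) are -6.6574 (modulus 6.6574); -1.5128 (modulus 1.5128); 4.1702 (modulus 4.1702). The spectral radius is the largest modulus: r(A) ≈ 6.6574. (Cross-check: r(A) ≤ ||A||_2 ≈ 7.3746; equality holds whenever A is normal, though it can also hold for some non-normal A.)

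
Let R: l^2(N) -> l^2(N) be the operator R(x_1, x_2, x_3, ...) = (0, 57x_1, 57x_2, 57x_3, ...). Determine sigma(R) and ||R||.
sigma(R) = closed disk {z in C : |z| ≤ 57}; ||R|| = 57

Note R = 57·U where U is the unit right shift (U x)_k = x_{k-1} (with x_0 := 0); so ||R|| = 57||U|| and sigma(R) = 57·sigma(U). ||R x||^2 = sum_{k≥1} |57x_k|^2 = 3249||x||^2, so ||R|| = 57 and sigma(R) ⊂ {|z| ≤ 57}. For any |lambda| < 57, the equation (R - lambda I) x = 0 forces x_1 = 0, then 57x_k = lambda x_{k+1} ⇒ x = 0, so R has no eigenvalues. But (R - lambda I) is not surjective for |lambda| < 57: solving (R - lambda I) x = e_1 would require x_n proportional to (lambda/57)^(-n), which is not in l^2. So every |lambda| < 57 lies in the residual spectrum. The boundary |lambda| = 57 is in the approximate point spectrum (the spectrum is closed). Hence sigma(R) is the closed disk of radius 57.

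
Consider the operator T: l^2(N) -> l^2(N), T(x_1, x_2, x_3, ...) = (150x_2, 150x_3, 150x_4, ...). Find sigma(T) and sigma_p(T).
sigma(T) = closed disk {z in C : |z| ≤ 150}; sigma_p(T) = open disk {z in C : |z| < 150}

Note T = 150·V where V is the unit left shift (V x)_k = x_{k+1}; so sigma(T) = 150·sigma(V) and ||T|| = 150||V||. ||T x||^2 = 22500sum_{k≥2} |x_k|^2 ≤ 22500||x||^2, with equality on {x : x_1 = 0}, so ||T|| = 150. For any lambda with |lambda| < 150, set r = lambda/150 (|r| < 1); the vector x = (1, r, r^2, ...) is in l^2 and satisfies T x = 150(r, r^2, ...) = lambda x, so lambda is an eigenvalue. On the boundary |lambda| = 150 the geometric series diverges, so no l^2 eigenvector exists, but these lambda lie in the approximate point spectrum. Hence sigma(T) is the closed disk of radius 150 and sigma_p(T) is the open disk.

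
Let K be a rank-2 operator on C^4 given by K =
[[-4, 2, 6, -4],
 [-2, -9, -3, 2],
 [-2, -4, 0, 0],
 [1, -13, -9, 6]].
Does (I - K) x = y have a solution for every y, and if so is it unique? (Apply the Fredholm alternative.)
(I - K) is singular (det(I - K) = 0, i.e. 1 ∈ sigma(K)). (I - K) x = y is solvable iff y ⊥ ker((I - K)^*) = span{(2, -1, -3, 2)}, i.e. iff 2y_1 - y_2 - 3y_3 + 2y_4 = 0. When solvable, x is determined up to adding multiples of (2, -1, 0, -3) (ker(I - K) = span{(2, -1, 0, -3)}, dimension 1).

K has rank 2 and factors as K = U V^T = u1 v1^T + u2 v2^T with u1 = (-2, 1, 0, 3), v1 = (1, -3, -3, 2), u2 = (-2, -3, -2, -2), v2 = (1, 2, 0, 0) (multiplying out reproduces the displayed K). The nonzero eigenvalues of U V^T coincide with those of the 2 x 2 matrix G = V^T U = [[v1·u1, v1·u2], [v2·u1, v2·u2]] = [[1, 9], [0, -8]], and by the Sylvester determinant identity det(I_4 - U V^T) = det(I_2 - V^T U) = det([[0, -9], [0, 9]]) = (0)(9) - (-9)(0) = 0. (Direct check: I - K =
[[5, -2, -6, 4],
 [2, 10, 3, -2],
 [2, 4, 1, 0],
 [-1, 13, 9, -5]]
has determinant 0.) So 1 is an eigenvalue of K and (I - K) is not invertible. The finite-dimensional Fredholm alternative says: either (I - K) is invertible, or ker(I - K) ≠ {0} and then range(I - K) = ker((I - K)^*)^⊥, with dim ker(I - K) = dim ker((I - K)^*). We are in the second case, so we compute both kernels via the 2 x 2 reduction. If (I - U V^T) x = 0 then x = U (V^T x) lies in the column space of U; writing x = U b gives U (I_2 - G) b = 0, and since u1, u2 are independent, (I_2 - G) b = 0. With I_2 - G = [[0, -9], [0, 9]] (singular, as its determinant is 0) a null vector is b = (-1, 0), so ker(I - K) = span{-1·u1 + (0)·u2} = span{(2, -1, 0, -3)}. For the adjoint, (I - K)^* = I - K^T = I - V U^T, and the same argument gives ker((I - K)^*) = {V a : (I_2 - G)^T a = 0}; (I_2 - G)^T = [[0, 0], [-9, 9]] has null vector a = (1, 1), so ker((I - K)^*) = span{1·v1 + (1)·v2} = span{(2, -1, -3, 2)}. (Both kernels are 1-dimensional, matching rank(I - K) = 3.) Therefore (I - K) x = y is solvable iff <y, (2, -1, -3, 2)> = 0, i.e. iff 2y_1 - y_2 - 3y_3 + 2y_4 = 0; when solvable the solution set is the line x_p + c·(2, -1, 0, -3), c ∈ C.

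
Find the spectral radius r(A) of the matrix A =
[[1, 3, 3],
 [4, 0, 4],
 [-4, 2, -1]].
r(A) ≈ 3.7803

The eigenvalues of A are the roots of its characteristic polynomial. With M = A (coefficients from the trace, the sum of principal 2x2 minors, and det A):
  p(λ) = det(λ I - M) = λ^3 - 9λ + 20.
No integer candidate from the rational root theorem (±divisors of 20) is a root, so the roots are irrational. The cubic discriminant is Δ = -7884 < 0, so there is one real root and a complex-conjugate pair. p(-4) = -8 and p(-3) = 20 have opposite signs, so a root lies in (-4, -3); Newton's method refines it to λ ≈ -3.7803. Dividing out (λ - (-3.7803)) leaves approximately λ^2 - 3.7803λ + 5.2906. For λ^2 - 3.7803λ + 5.2906 the discriminant is -6.8718. It is negative, so the remaining roots are the complex-conjugate pair λ ≈ 1.8901 ± 1.3107i. Their product equals the constant term, so |λ|^2 ≈ 5.2906 and |λ| ≈ 2.3001.
Thus the eigenvalues (to 4 decimals) are -3.7803 (modulus 3.7803); 1.8901 ± 1.3107i (modulus 2.3001). The spectral radius is the largest modulus: r(A) ≈ 3.7803. (Cross-check: r(A) ≤ ||A||_2 ≈ 7.265; equality holds whenever A is normal, though it can also hold for some non-normal A.)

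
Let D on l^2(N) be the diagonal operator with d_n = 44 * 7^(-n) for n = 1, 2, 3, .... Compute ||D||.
||D|| = 44/7 (attained at n = 1)

For D diagonal, ||D|| = sup_n |d_n|. The sequence d_n = 44 * 7^(-n) is positive and strictly decreasing (ratio 7^(-1) < 1), so the supremum is d_1 = 44/7. Hence ||D|| = 44/7.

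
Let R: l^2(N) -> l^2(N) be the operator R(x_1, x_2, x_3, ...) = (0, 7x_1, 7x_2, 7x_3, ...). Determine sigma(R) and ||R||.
sigma(R) = closed disk {z in C : |z| ≤ 7}; ||R|| = 7

Note R = 7·U where U is the unit right shift (U x)_k = x_{k-1} (with x_0 := 0); so ||R|| = 7||U|| and sigma(R) = 7·sigma(U). ||R x||^2 = sum_{k≥1} |7x_k|^2 = 49||x||^2, so ||R|| = 7 and sigma(R) ⊂ {|z| ≤ 7}. For any |lambda| < 7, the equation (R - lambda I) x = 0 forces x_1 = 0, then 7x_k = lambda x_{k+1} ⇒ x = 0, so R has no eigenvalues. But (R - lambda I) is not surjective for |lambda| < 7: solving (R - lambda I) x = e_1 would require x_n proportional to (lambda/7)^(-n), which is not in l^2. So every |lambda| < 7 lies in the residual spectrum. The boundary |lambda| = 7 is in the approximate point spectrum (the spectrum is closed). Hence sigma(R) is the closed disk of radius 7.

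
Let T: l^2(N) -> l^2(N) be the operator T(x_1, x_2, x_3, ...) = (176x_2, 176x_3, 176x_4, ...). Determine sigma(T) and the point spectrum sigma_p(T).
sigma(T) = closed disk {z in C : |z| ≤ 176}; sigma_p(T) = open disk {z in C : |z| < 176}

Note T = 176·V where V is the unit left shift (V x)_k = x_{k+1}; so sigma(T) = 176·sigma(V) and ||T|| = 176||V||. ||T x||^2 = 30976sum_{k≥2} |x_k|^2 ≤ 30976||x||^2, with equality on {x : x_1 = 0}, so ||T|| = 176. For any lambda with |lambda| < 176, set r = lambda/176 (|r| < 1); the vector x = (1, r, r^2, ...) is in l^2 and satisfies T x = 176(r, r^2, ...) = lambda x, so lambda is an eigenvalue. On the boundary |lambda| = 176 the geometric series diverges, so no l^2 eigenvector exists, but these lambda lie in the approximate point spectrum. Hence sigma(T) is the closed disk of radius 176 and sigma_p(T) is the open disk.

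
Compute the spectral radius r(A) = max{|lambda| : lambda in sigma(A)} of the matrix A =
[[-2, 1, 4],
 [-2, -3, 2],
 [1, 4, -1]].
r(A) ≈ 6.1045

The eigenvalues of A are the roots of its characteristic polynomial. With M = A (coefficients from the trace, the sum of principal 2x2 minors, and det A):
  p(λ) = det(λ I - M) = λ^3 + 6λ^2 + λ + 10.
No integer candidate from the rational root theorem (±divisors of 10) is a root, so the roots are irrational. The cubic discriminant is Δ = -10228 < 0, so there is one real root and a complex-conjugate pair. p(-7) = -46 and p(-6) = 4 have opposite signs, so a root lies in (-7, -6); Newton's method refines it to λ ≈ -6.1045. Dividing out (λ - (-6.1045)) leaves approximately λ^2 - 0.1045λ + 1.6381. For λ^2 - 0.1045λ + 1.6381 the discriminant is -6.5416. It is negative, so the remaining roots are the complex-conjugate pair λ ≈ 0.0523 ± 1.2788i. Their product equals the constant term, so |λ|^2 ≈ 1.6381 and |λ| ≈ 1.2799.
Thus the eigenvalues (to 4 decimals) are -6.1045 (modulus 6.1045); 0.0523 ± 1.2788i (modulus 1.2799). The spectral radius is the largest modulus: r(A) ≈ 6.1045. (Cross-check: r(A) ≤ ||A||_2 ≈ 6.1082; equality holds whenever A is normal, though it can also hold for some non-normal A.)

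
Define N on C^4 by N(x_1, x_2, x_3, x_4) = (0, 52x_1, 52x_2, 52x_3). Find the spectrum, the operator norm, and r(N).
sigma(N) = {0}; ||N|| = 52; r(N) = 0. (N is nilpotent with N^4 = 0.)

On C^4, N is a strictly lower-triangular matrix with 52 on the subdiagonal and zeros elsewhere, so its characteristic polynomial is lambda^4 and every eigenvalue is 0: sigma(N) = {0}. For the operator norm, N e_i = 52e_{i+1} for i = 1, ..., 3 and N e_4 = 0, so the singular values of N are 52 (with multiplicity 3) and 0; hence ||N|| = 52. The spectral radius r(N) = max|lambda| = 0. Note ||N|| > r(N) — characteristic of non-normal nilpotent operators. Indeed N^4 = 0.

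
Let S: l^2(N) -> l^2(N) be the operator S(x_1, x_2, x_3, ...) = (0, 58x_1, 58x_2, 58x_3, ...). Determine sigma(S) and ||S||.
sigma(S) = closed disk {z in C : |z| ≤ 58}; ||S|| = 58

Note S = 58·U where U is the unit right shift (U x)_k = x_{k-1} (with x_0 := 0); so ||S|| = 58||U|| and sigma(S) = 58·sigma(U). ||S x||^2 = sum_{k≥1} |58x_k|^2 = 3364||x||^2, so ||S|| = 58 and sigma(S) ⊂ {|z| ≤ 58}. For any |lambda| < 58, the equation (S - lambda I) x = 0 forces x_1 = 0, then 58x_k = lambda x_{k+1} ⇒ x = 0, so S has no eigenvalues. But (S - lambda I) is not surjective for |lambda| < 58: solving (S - lambda I) x = e_1 would require x_n proportional to (lambda/58)^(-n), which is not in l^2. So every |lambda| < 58 lies in the residual spectrum. The boundary |lambda| = 58 is in the approximate point spectrum (the spectrum is closed). Hence sigma(S) is the closed disk of radius 58.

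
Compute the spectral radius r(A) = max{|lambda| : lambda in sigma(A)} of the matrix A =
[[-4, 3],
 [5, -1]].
r(A) = (5 + sqrt(69))/2 ≈ 6.6533

The eigenvalues of A are the roots of its characteristic polynomial. With M = A (coefficients from the trace and determinant):
  p(λ) = det(λ I - M) = λ^2 + 5λ - 11.
For λ^2 + 5λ - 11 the discriminant is 69. It is nonnegative but not a perfect square, so the roots are real and irrational: λ = (-5 ± sqrt(69))/2 ≈ 1.6533, -6.6533.
Thus the eigenvalues (to 4 decimals) are 1.6533 (modulus 1.6533); -6.6533 (modulus 6.6533). The spectral radius is the largest modulus: r(A) = (5 + sqrt(69))/2 ≈ 6.6533. (Cross-check: r(A) ≤ ||A||_2 ≈ 6.9646; equality holds whenever A is normal, though it can also hold for some non-normal A.)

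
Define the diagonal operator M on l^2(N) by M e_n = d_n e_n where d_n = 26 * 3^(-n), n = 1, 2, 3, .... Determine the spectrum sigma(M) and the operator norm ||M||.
sigma(M) = {26 * 3^(-n) : n ≥ 1} ∪ {0}; ||M|| = 26/3

A bounded diagonal operator on l^2 with diagonal entries d_n has spectrum equal to the closure of {d_n : n ≥ 1}: every d_n is an eigenvalue (with eigenvector e_n), so {d_n} ⊂ sigma(M); the spectrum is closed, so its closure is too; and for lambda not in the closure, (M - lambda I) has bounded inverse (the diagonal entries 1/(d_n - lambda) are bounded). For our sequence d_n = 26 * 3^(-n), n = 1, 2, 3, ...:
  - {d_n} = {26 * 3^(-n) : n ≥ 1}; the only limit point is 0
  - closure = {26 * 3^(-n) : n ≥ 1} ∪ {0}
For the norm: a diagonal operator has ||M|| = sup_n |d_n|. Here d_n = 26 * 3^(-n) is positive and decreasing, so sup_n |d_n| = d_1 = 26/3. So ||M|| = 26/3.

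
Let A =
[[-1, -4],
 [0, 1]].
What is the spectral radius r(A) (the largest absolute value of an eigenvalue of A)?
r(A) = 1

The eigenvalues of A are the roots of its characteristic polynomial. With M = A (coefficients from the trace and determinant):
  p(λ) = det(λ I - M) = λ^2 - 1.
For λ^2 - 1 the discriminant is 4. It is a perfect square (2^2), so the roots are rational: λ = (0 ± 2)/2 = 1, -1.
Thus the eigenvalues (to 4 decimals) are 1 (modulus 1); -1 (modulus 1). The spectral radius is the largest modulus: r(A) = 1. (Cross-check: r(A) ≤ ||A||_2 ≈ 4.2361; equality holds whenever A is normal, though it can also hold for some non-normal A.)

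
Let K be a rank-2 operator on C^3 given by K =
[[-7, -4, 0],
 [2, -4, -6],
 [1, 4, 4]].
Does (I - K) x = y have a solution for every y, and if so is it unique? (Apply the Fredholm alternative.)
(I - K) is invertible (det(I - K) = 24 ≠ 0), so for every y in C^3 the equation (I - K) x = y has a unique solution.

K has rank 2 and factors as K = U V^T = u1 v1^T + u2 v2^T with u1 = (2, 2, -2), v1 = (-2, -2, -1), u2 = (1, -2, 1), v2 = (-3, 0, 2) (multiplying out reproduces the displayed K). The nonzero eigenvalues of U V^T coincide with those of the 2 x 2 matrix G = V^T U = [[v1·u1, v1·u2], [v2·u1, v2·u2]] = [[-6, 1], [-10, -1]], and by the Sylvester determinant identity det(I_3 - U V^T) = det(I_2 - V^T U) = det([[7, -1], [10, 2]]) = (7)(2) - (-1)(10) = 24. (Direct check: I - K =
[[8, 4, 0],
 [-2, 5, 6],
 [-1, -4, -3]]
has determinant 24.) The finite-dimensional Fredholm alternative says: either (I - K) is invertible, or ker(I - K) ≠ {0} and then range(I - K) = ker((I - K)^*)^⊥, with dim ker(I - K) = dim ker((I - K)^*). Since det(I - K) ≠ 0, 1 is not an eigenvalue of K and ker(I - K) = {0}, so we are in the first case: for every y there is a unique x = (I - K)^(-1) y. (Explicitly, by the Woodbury identity, (I - U V^T)^(-1) = I + U (I_2 - G)^(-1) V^T.)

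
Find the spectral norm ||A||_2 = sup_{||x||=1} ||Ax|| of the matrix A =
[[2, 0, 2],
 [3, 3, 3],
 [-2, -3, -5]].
||A||_2 ≈ 8.283 (= sqrt(largest eigenvalue of A^T A))

||A||_2 = sigma_max(A) = sqrt(lambda_max(A^T A)). Form the symmetric matrix M = A^T A =
[[17, 15, 23],
 [15, 18, 24],
 [23, 24, 38]].
Its characteristic polynomial (trace, sum of principal 2x2 minors, determinant of M give the coefficients) is
  p(λ) = det(λ I - M) = λ^3 - 73λ^2 + 306λ - 324.
No integer candidate from the rational root theorem (±divisors of 324) is a root, so the roots are irrational. The cubic discriminant is Δ = 7650612 > 0, so there are three distinct real roots. p(1) = -90 and p(2) = 4 have opposite signs, so a root lies in (1, 2); Newton's method refines it to λ ≈ 1.8821. p(2) = 4 and p(3) = -36 have opposite signs, so a root lies in (2, 3); Newton's method refines it to λ ≈ 2.5092. p(68) = -2636 and p(69) = 1746 have opposite signs, so a root lies in (68, 69); Newton's method refines it to λ ≈ 68.6088. Check (Vieta): the three roots sum to 73, matching tr M = 73.
So the eigenvalues of A^T A are ≈ 1.8821, 2.5092, 68.6088 (all ≥ 0, as they must be for A^T A). The largest is λ_max ≈ 68.6088, hence ||A||_2 = sqrt(λ_max) ≈ 8.283.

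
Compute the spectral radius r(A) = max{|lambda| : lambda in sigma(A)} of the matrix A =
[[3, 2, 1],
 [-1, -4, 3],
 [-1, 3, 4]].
r(A) ≈ 4.8762

The eigenvalues of A are the roots of its characteristic polynomial. With M = A (coefficients from the trace, the sum of principal 2x2 minors, and det A):
  p(λ) = det(λ I - M) = λ^3 - 3λ^2 - 22λ + 80.
No integer candidate from the rational root theorem (±divisors of 80) is a root, so the roots are irrational. The cubic discriminant is Δ = -22172 < 0, so there is one real root and a complex-conjugate pair. p(-5) = -10 and p(-4) = 56 have opposite signs, so a root lies in (-5, -4); Newton's method refines it to λ ≈ -4.8762. Dividing out (λ - (-4.8762)) leaves approximately λ^2 - 7.8762λ + 16.4062. For λ^2 - 7.8762λ + 16.4062 the discriminant is -3.5898. It is negative, so the remaining roots are the complex-conjugate pair λ ≈ 3.9381 ± 0.9473i. Their product equals the constant term, so |λ|^2 ≈ 16.4062 and |λ| ≈ 4.0505.
Thus the eigenvalues (to 4 decimals) are -4.8762 (modulus 4.8762); 3.9381 ± 0.9473i (modulus 4.0505). The spectral radius is the largest modulus: r(A) ≈ 4.8762. (Cross-check: r(A) ≤ ||A||_2 ≈ 5.6105; equality holds whenever A is normal, though it can also hold for some non-normal A.)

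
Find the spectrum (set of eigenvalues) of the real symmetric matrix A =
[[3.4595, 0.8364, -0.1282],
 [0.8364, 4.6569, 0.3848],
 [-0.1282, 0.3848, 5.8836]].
sigma(A) ≈ {3, 5, 6}

A is real symmetric, so its spectrum consists of real eigenvalues. Expanding the characteristic polynomial of the displayed matrix gives
  det(λ I - A) = p(λ) = λ^3 + (-14)λ^2 + (63)λ + (-90).
Solving p(λ) = 0 yields eigenvalues ≈ 3, 5, 6. (A is shown rounded to 4 decimals, so these recover the underlying integer eigenvalues to within that precision.)
Verification: the trace of A = 14 equals the sum of eigenvalues 14, and det(A) ≈ 90.0007 matches the eigenvalue product 90.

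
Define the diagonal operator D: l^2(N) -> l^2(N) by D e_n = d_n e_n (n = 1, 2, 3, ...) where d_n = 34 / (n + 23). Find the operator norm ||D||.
||D|| = 17/12 (attained at n = 1)

For D diagonal, ||D|| = sup_n |d_n| = sup_n 34/(n + 23). This is positive and strictly decreasing in n, so the supremum is attained at n = 1: d_1 = 34/(1 + 23) = 17/12. Hence ||D|| = 17/12.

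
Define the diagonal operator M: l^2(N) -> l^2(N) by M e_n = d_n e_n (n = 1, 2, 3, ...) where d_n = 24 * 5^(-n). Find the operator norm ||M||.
||M|| = 24/5 (attained at n = 1)

For M diagonal, ||M|| = sup_n |d_n|. The sequence d_n = 24 * 5^(-n) is positive and strictly decreasing (ratio 5^(-1) < 1), so the supremum is d_1 = 24/5. Hence ||M|| = 24/5.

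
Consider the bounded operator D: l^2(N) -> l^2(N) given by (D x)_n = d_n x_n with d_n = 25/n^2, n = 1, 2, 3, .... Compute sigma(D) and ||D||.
sigma(D) = {25/n^2 : n ≥ 1} ∪ {0}; ||D|| = 25

A bounded diagonal operator on l^2 with diagonal entries d_n has spectrum equal to the closure of {d_n : n ≥ 1}: every d_n is an eigenvalue (with eigenvector e_n), so {d_n} ⊂ sigma(D); the spectrum is closed, so its closure is too; and for lambda not in the closure, (D - lambda I) has bounded inverse (the diagonal entries 1/(d_n - lambda) are bounded). For our sequence d_n = 25/n^2, n = 1, 2, 3, ...:
  - {d_n} = {25/n^2 : n ≥ 1}; the only limit point is 0
  - closure = {25/n^2 : n ≥ 1} ∪ {0}
For the norm: a diagonal operator has ||D|| = sup_n |d_n|. Here d_n = 25/n^2 is positive and decreasing, so sup_n |d_n| = d_1 = 25. So ||D|| = 25.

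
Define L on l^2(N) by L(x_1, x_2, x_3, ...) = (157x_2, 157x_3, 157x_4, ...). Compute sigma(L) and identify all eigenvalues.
sigma(L) = closed disk {z in C : |z| ≤ 157}; sigma_p(L) = open disk {z in C : |z| < 157}

Note L = 157·V where V is the unit left shift (V x)_k = x_{k+1}; so sigma(L) = 157·sigma(V) and ||L|| = 157||V||. ||L x||^2 = 24649sum_{k≥2} |x_k|^2 ≤ 24649||x||^2, with equality on {x : x_1 = 0}, so ||L|| = 157. For any lambda with |lambda| < 157, set r = lambda/157 (|r| < 1); the vector x = (1, r, r^2, ...) is in l^2 and satisfies L x = 157(r, r^2, ...) = lambda x, so lambda is an eigenvalue. On the boundary |lambda| = 157 the geometric series diverges, so no l^2 eigenvector exists, but these lambda lie in the approximate point spectrum. Hence sigma(L) is the closed disk of radius 157 and sigma_p(L) is the open disk.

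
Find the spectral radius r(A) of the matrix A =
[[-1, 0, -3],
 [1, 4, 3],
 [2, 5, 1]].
r(A) ≈ 6.1533

The eigenvalues of A are the roots of its characteristic polynomial. With M = A (coefficients from the trace, the sum of principal 2x2 minors, and det A):
  p(λ) = det(λ I - M) = λ^3 - 4λ^2 - 10λ - 20.
No integer candidate from the rational root theorem (±divisors of 20) is a root, so the roots are irrational. The cubic discriminant is Δ = -24720 < 0, so there is one real root and a complex-conjugate pair. p(6) = -8 and p(7) = 57 have opposite signs, so a root lies in (6, 7); Newton's method refines it to λ ≈ 6.1533. Dividing out (λ - (6.1533)) leaves approximately λ^2 + 2.1533λ + 3.2503. For λ^2 + 2.1533λ + 3.2503 the discriminant is -8.3642. It is negative, so the remaining roots are the complex-conjugate pair λ ≈ -1.0767 ± 1.446i. Their product equals the constant term, so |λ|^2 ≈ 3.2503 and |λ| ≈ 1.8028.
Thus the eigenvalues (to 4 decimals) are 6.1533 (modulus 6.1533); -1.0767 ± 1.446i (modulus 1.8028). The spectral radius is the largest modulus: r(A) ≈ 6.1533. (Cross-check: r(A) ≤ ||A||_2 ≈ 7.4498; equality holds whenever A is normal, though it can also hold for some non-normal A.)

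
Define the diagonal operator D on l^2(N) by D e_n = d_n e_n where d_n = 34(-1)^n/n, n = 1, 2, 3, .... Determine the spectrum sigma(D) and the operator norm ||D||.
sigma(D) = {34(-1)^n/n : n ≥ 1} ∪ {0}; ||D|| = 34

A bounded diagonal operator on l^2 with diagonal entries d_n has spectrum equal to the closure of {d_n : n ≥ 1}: every d_n is an eigenvalue (with eigenvector e_n), so {d_n} ⊂ sigma(D); the spectrum is closed, so its closure is too; and for lambda not in the closure, (D - lambda I) has bounded inverse (the diagonal entries 1/(d_n - lambda) are bounded). For our sequence d_n = 34(-1)^n/n, n = 1, 2, 3, ...:
  - {d_n} = {34(-1)^n/n : n ≥ 1}; the only limit point is 0
  - closure = {34(-1)^n/n : n ≥ 1} ∪ {0}
For the norm: a diagonal operator has ||D|| = sup_n |d_n|. Here |d_n| = 34/n is decreasing, so sup_n |d_n| = |d_1| = 34. So ||D|| = 34.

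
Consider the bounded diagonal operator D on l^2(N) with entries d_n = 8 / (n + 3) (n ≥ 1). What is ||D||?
||D|| = 2 (attained at n = 1)

For D diagonal, ||D|| = sup_n |d_n| = sup_n 8/(n + 3). This is positive and strictly decreasing in n, so the supremum is attained at n = 1: d_1 = 8/(1 + 3) = 2. Hence ||D|| = 2.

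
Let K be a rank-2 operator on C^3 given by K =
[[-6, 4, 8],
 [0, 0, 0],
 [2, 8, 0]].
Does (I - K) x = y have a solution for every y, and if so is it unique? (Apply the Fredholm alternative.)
(I - K) is invertible (det(I - K) = -9 ≠ 0), so for every y in C^3 the equation (I - K) x = y has a unique solution.

K has rank 2 and factors as K = U V^T = u1 v1^T + u2 v2^T with u1 = (-2, 0, -2), v1 = (1, -3, -2), u2 = (-2, 0, 2), v2 = (2, 1, -2) (multiplying out reproduces the displayed K). The nonzero eigenvalues of U V^T coincide with those of the 2 x 2 matrix G = V^T U = [[v1·u1, v1·u2], [v2·u1, v2·u2]] = [[2, -6], [0, -8]], and by the Sylvester determinant identity det(I_3 - U V^T) = det(I_2 - V^T U) = det([[-1, 6], [0, 9]]) = (-1)(9) - (6)(0) = -9. (Direct check: I - K =
[[7, -4, -8],
 [0, 1, 0],
 [-2, -8, 1]]
has determinant -9.) The finite-dimensional Fredholm alternative says: either (I - K) is invertible, or ker(I - K) ≠ {0} and then range(I - K) = ker((I - K)^*)^⊥, with dim ker(I - K) = dim ker((I - K)^*). Since det(I - K) ≠ 0, 1 is not an eigenvalue of K and ker(I - K) = {0}, so we are in the first case: for every y there is a unique x = (I - K)^(-1) y. (Explicitly, by the Woodbury identity, (I - U V^T)^(-1) = I + U (I_2 - G)^(-1) V^T.)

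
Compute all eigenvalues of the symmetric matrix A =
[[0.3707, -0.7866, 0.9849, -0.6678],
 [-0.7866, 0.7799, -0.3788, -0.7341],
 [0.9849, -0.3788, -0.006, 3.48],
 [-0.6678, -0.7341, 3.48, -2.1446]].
sigma(A) ≈ {-5, 0, 1, 3}

A is real symmetric, so its spectrum consists of real eigenvalues. Expanding the characteristic polynomial of the displayed matrix gives
  det(λ I - A) = p(λ) = λ^4 + (1)λ^3 + (-17)λ^2 + (15)λ + (0).
Solving p(λ) = 0 yields eigenvalues ≈ -5, 0, 1, 3. (A is shown rounded to 4 decimals, so these recover the underlying integer eigenvalues to within that precision.)
Verification: the trace of A = -1 equals the sum of eigenvalues -1, and det(A) ≈ -0.0002 matches the eigenvalue product 0.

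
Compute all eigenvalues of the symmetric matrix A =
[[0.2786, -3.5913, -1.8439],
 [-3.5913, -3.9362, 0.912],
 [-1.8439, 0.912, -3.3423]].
sigma(A) ≈ {-6, -4, 3}

A is real symmetric, so its spectrum consists of real eigenvalues. Expanding the characteristic polynomial of the displayed matrix gives
  det(λ I - A) = p(λ) = λ^3 + (7)λ^2 + (-6)λ + (-72.0021).
Solving p(λ) = 0 yields eigenvalues ≈ -6, -4, 3. (A is shown rounded to 4 decimals, so these recover the underlying integer eigenvalues to within that precision.)
Verification: the trace of A = -7 equals the sum of eigenvalues -7, and det(A) ≈ 72.0021 matches the eigenvalue product 72.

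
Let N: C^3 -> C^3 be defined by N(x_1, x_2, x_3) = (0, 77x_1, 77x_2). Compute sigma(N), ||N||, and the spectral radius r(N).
sigma(N) = {0}; ||N|| = 77; r(N) = 0. (N is nilpotent with N^3 = 0.)

On C^3, N is a strictly lower-triangular matrix with 77 on the subdiagonal and zeros elsewhere, so its characteristic polynomial is lambda^3 and every eigenvalue is 0: sigma(N) = {0}. For the operator norm, N e_i = 77e_{i+1} for i = 1, ..., 2 and N e_3 = 0, so the singular values of N are 77 (with multiplicity 2) and 0; hence ||N|| = 77. The spectral radius r(N) = max|lambda| = 0. Note ||N|| > r(N) — characteristic of non-normal nilpotent operators. Indeed N^3 = 0.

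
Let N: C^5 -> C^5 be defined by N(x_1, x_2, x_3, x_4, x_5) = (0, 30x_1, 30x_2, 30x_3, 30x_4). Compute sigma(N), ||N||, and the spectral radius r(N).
sigma(N) = {0}; ||N|| = 30; r(N) = 0. (N is nilpotent with N^5 = 0.)

On C^5, N is a strictly lower-triangular matrix with 30 on the subdiagonal and zeros elsewhere, so its characteristic polynomial is lambda^5 and every eigenvalue is 0: sigma(N) = {0}. For the operator norm, N e_i = 30e_{i+1} for i = 1, ..., 4 and N e_5 = 0, so the singular values of N are 30 (with multiplicity 4) and 0; hence ||N|| = 30. The spectral radius r(N) = max|lambda| = 0. Note ||N|| > r(N) — characteristic of non-normal nilpotent operators. Indeed N^5 = 0.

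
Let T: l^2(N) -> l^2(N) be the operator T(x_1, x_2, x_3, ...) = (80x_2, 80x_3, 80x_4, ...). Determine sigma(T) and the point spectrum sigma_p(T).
sigma(T) = closed disk {z in C : |z| ≤ 80}; sigma_p(T) = open disk {z in C : |z| < 80}

Note T = 80·V where V is the unit left shift (V x)_k = x_{k+1}; so sigma(T) = 80·sigma(V) and ||T|| = 80||V||. ||T x||^2 = 6400sum_{k≥2} |x_k|^2 ≤ 6400||x||^2, with equality on {x : x_1 = 0}, so ||T|| = 80. For any lambda with |lambda| < 80, set r = lambda/80 (|r| < 1); the vector x = (1, r, r^2, ...) is in l^2 and satisfies T x = 80(r, r^2, ...) = lambda x, so lambda is an eigenvalue. On the boundary |lambda| = 80 the geometric series diverges, so no l^2 eigenvector exists, but these lambda lie in the approximate point spectrum. Hence sigma(T) is the closed disk of radius 80 and sigma_p(T) is the open disk.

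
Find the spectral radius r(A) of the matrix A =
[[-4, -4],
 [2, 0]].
r(A) = sqrt(8) ≈ 2.8284

The eigenvalues of A are the roots of its characteristic polynomial. With M = A (coefficients from the trace and determinant):
  p(λ) = det(λ I - M) = λ^2 + 4λ + 8.
For λ^2 + 4λ + 8 the discriminant is -16. It is negative, so the roots are the complex-conjugate pair λ = -2 ± (sqrt(16)/2) i ≈ -2 ± 2i. For a conjugate pair the product of the roots equals the constant term, so |λ|^2 = 8 and |λ| = sqrt(8) ≈ 2.8284.
Thus the eigenvalues (to 4 decimals) are -2 ± 2i (modulus 2.8284). The spectral radius is the largest modulus: r(A) = sqrt(8) ≈ 2.8284. (Cross-check: r(A) ≤ ||A||_2 ≈ 5.8416; equality holds whenever A is normal, though it can also hold for some non-normal A.)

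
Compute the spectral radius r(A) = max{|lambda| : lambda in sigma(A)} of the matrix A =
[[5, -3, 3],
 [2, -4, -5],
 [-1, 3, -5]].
r(A) ≈ 5.7264

The eigenvalues of A are the roots of its characteristic polynomial. With M = A (coefficients from the trace, the sum of principal 2x2 minors, and det A):
  p(λ) = det(λ I - M) = λ^3 + 4λ^2 - λ - 136.
No integer candidate from the rational root theorem (±divisors of 136) is a root, so the roots are irrational. The cubic discriminant is Δ = -454764 < 0, so there is one real root and a complex-conjugate pair. p(4) = -12 and p(5) = 84 have opposite signs, so a root lies in (4, 5); Newton's method refines it to λ ≈ 4.1475. Dividing out (λ - (4.1475)) leaves approximately λ^2 + 8.1475λ + 32.7912. For λ^2 + 8.1475λ + 32.7912 the discriminant is -64.7838. It is negative, so the remaining roots are the complex-conjugate pair λ ≈ -4.0737 ± 4.0244i. Their product equals the constant term, so |λ|^2 ≈ 32.7912 and |λ| ≈ 5.7264.
Thus the eigenvalues (to 4 decimals) are 4.1475 (modulus 4.1475); -4.0737 ± 4.0244i (modulus 5.7264). The spectral radius is the largest modulus: r(A) ≈ 5.7264. (Cross-check: r(A) ≤ ||A||_2 ≈ 8.274; equality holds whenever A is normal, though it can also hold for some non-normal A.)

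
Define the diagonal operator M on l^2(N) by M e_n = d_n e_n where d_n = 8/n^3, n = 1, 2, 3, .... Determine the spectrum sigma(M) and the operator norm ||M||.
sigma(M) = {8/n^3 : n ≥ 1} ∪ {0}; ||M|| = 8

A bounded diagonal operator on l^2 with diagonal entries d_n has spectrum equal to the closure of {d_n : n ≥ 1}: every d_n is an eigenvalue (with eigenvector e_n), so {d_n} ⊂ sigma(M); the spectrum is closed, so its closure is too; and for lambda not in the closure, (M - lambda I) has bounded inverse (the diagonal entries 1/(d_n - lambda) are bounded). For our sequence d_n = 8/n^3, n = 1, 2, 3, ...:
  - {d_n} = {8/n^3 : n ≥ 1}; the only limit point is 0
  - closure = {8/n^3 : n ≥ 1} ∪ {0}
For the norm: a diagonal operator has ||M|| = sup_n |d_n|. Here d_n = 8/n^3 is positive and decreasing, so sup_n |d_n| = d_1 = 8. So ||M|| = 8.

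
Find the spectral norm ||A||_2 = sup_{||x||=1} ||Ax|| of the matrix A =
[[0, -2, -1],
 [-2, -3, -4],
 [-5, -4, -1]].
||A||_2 ≈ 8.0759 (= sqrt(largest eigenvalue of A^T A))

||A||_2 = sigma_max(A) = sqrt(lambda_max(A^T A)). Form the symmetric matrix M = A^T A =
[[29, 26, 13],
 [26, 29, 18],
 [13, 18, 18]].
Its characteristic polynomial (trace, sum of principal 2x2 minors, determinant of M give the coefficients) is
  p(λ) = det(λ I - M) = λ^3 - 76λ^2 + 716λ - 841.
No integer candidate from the rational root theorem (±divisors of 841) is a root, so the roots are irrational. The cubic discriminant is Δ = 820791829 > 0, so there are three distinct real roots. p(1) = -200 and p(2) = 295 have opposite signs, so a root lies in (1, 2); Newton's method refines it to λ ≈ 1.3703. p(9) = 176 and p(10) = -281 have opposite signs, so a root lies in (9, 10); Newton's method refines it to λ ≈ 9.4103. p(65) = -776 and p(66) = 2855 have opposite signs, so a root lies in (65, 66); Newton's method refines it to λ ≈ 65.2194. Check (Vieta): the three roots sum to 76, matching tr M = 76.
So the eigenvalues of A^T A are ≈ 1.3703, 9.4103, 65.2194 (all ≥ 0, as they must be for A^T A). The largest is λ_max ≈ 65.2194, hence ||A||_2 = sqrt(λ_max) ≈ 8.0759.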